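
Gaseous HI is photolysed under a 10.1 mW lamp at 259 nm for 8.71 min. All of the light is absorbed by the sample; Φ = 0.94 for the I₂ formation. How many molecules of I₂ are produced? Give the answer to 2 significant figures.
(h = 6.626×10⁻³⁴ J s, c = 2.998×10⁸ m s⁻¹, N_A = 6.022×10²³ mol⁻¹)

6.5×10¹⁸ molecules

Photon energy at 259 nm: hc/λ = (6.626×10⁻³⁴)(2.998×10⁸)/(259×10⁻⁹) = 7.670×10⁻¹⁹ J.
Energy delivered: (10.1 mW)(522.6 s) = 5.278 J.
Photons incident: 5.278 / 7.670×10⁻¹⁹ = 6.881×10¹⁸, i.e. 6.881×10¹⁸/6.022×10²³ = 1.143×10⁻⁵ mol.
Product: Φ × n_abs = 0.94 × 1.143×10⁻⁵ = 1.074×10⁻⁵ mol.
As a count: 1.074×10⁻⁵ × 6.022×10²³ = 6.5×10¹⁸.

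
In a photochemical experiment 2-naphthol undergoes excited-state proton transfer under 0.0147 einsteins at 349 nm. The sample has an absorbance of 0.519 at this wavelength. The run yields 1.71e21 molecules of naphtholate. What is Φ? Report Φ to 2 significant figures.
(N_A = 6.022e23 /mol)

Product: 1.71e21 / 6.022e23 = 0.002840 mol.
Fraction absorbed: 1 − 10^(−0.519) = 0.6973.
Photons absorbed: 0.6973 × 0.0147 = 0.01025 mol.
Φ = 0.002840 mol / 0.01025 mol photons = 0.28.

Φ = 0.28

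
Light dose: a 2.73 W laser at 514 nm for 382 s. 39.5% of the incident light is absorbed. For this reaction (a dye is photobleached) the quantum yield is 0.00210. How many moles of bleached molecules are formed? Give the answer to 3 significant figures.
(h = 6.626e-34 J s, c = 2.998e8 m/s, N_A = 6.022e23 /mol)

3.72e-6 mol

Photon energy at 514 nm: hc/λ = (6.626e-34)(2.998e8)/(514e-9) = 3.865e-19 J.
Energy delivered: (2.73 W)(382 s) = 1043 J.
Photons incident: 1043 / 3.865e-19 = 2.699e21, i.e. 2.699e21/6.022e23 = 0.004482 mol.
Photons absorbed: 0.395 × 0.004482 = 0.001770 mol.
Product: Φ × n_abs = 0.00210 × 0.001770 = 3.717e-6 mol.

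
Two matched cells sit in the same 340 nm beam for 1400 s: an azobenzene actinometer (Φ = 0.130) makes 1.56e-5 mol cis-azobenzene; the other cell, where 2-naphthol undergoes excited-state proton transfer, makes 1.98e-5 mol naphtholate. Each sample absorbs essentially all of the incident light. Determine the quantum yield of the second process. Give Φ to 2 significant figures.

Photons absorbed by the actinometer: 1.56e-5 / 0.130 = 1.200e-4 mol.
Φ(unknown) = 1.98e-5 / 1.200e-4 = 0.17.

Φ = 0.17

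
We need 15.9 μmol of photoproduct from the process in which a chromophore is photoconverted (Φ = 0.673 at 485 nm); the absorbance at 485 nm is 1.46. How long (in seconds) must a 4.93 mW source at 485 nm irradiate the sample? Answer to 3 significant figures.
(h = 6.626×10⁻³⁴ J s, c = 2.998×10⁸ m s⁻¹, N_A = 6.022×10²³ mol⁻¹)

Product: 15.9 μmol = 1.59×10⁻⁵ mol.
Photons that must be absorbed: 1.59×10⁻⁵ / 0.673 = 2.363×10⁻⁵ mol.
Fraction absorbed: 1 − 10^(−1.46) = 0.9653.
Incident photons needed: 2.363×10⁻⁵ / 0.9653 = 2.448×10⁻⁵ mol.
Photon energy: hc/λ = 4.096×10⁻¹⁹ J; per mole, 2.467×10⁵ J mol⁻¹.
Energy required: 2.448×10⁻⁵ × 2.467×10⁵ = 6.039 J.
Time: 6.039 J / 0.00493 W = 1220 s.

t ≈ 1220 s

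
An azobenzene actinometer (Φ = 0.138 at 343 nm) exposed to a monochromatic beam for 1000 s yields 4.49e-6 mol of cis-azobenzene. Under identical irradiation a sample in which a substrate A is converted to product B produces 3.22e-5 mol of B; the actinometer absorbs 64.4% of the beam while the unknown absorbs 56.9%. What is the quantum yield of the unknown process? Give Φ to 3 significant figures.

Photons absorbed by the actinometer: 4.49e-6 / 0.138 = 3.254e-5 mol.
Incident flux: 3.254e-5 / 0.644 = 5.053e-5 einstein.
Absorbed by unknown: 0.569 × 5.053e-5 = 2.875e-5 mol.
Φ(unknown) = 3.22e-5 / 2.875e-5 = 1.12.

Φ = 1.12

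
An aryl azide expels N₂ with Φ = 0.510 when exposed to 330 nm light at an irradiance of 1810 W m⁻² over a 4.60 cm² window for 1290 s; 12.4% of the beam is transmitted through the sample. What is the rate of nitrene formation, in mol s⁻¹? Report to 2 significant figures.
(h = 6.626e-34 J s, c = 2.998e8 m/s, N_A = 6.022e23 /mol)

1.0e-6 mol s⁻¹

Photon energy at 330 nm: hc/λ = (6.626e-34)(2.998e8)/(330e-9) = 6.020e-19 J.
Energy delivered: (1810 W m⁻²)(4.60e-4 m²)(1290 s) = 1074 J.
Photons incident: 1074 / 6.020e-19 = 1.784e21, i.e. 1.784e21/6.022e23 = 0.002962 mol.
Fraction absorbed: 1 − 12.4/100 = 0.8760.
Photons absorbed: 0.8760 × 0.002962 = 0.002595 mol.
Product formed: 0.510 × 0.002595 = 0.001323 mol.
Rate: 0.001323 / 1290 s = 1.0e-6 mol s⁻¹.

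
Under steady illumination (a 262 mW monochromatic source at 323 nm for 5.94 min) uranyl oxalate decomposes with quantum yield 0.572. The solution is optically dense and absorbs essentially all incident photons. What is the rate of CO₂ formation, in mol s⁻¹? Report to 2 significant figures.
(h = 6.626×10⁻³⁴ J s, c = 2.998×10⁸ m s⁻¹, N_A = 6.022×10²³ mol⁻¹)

4.0×10⁻⁷ mol s⁻¹

Photon energy at 323 nm: hc/λ = (6.626×10⁻³⁴)(2.998×10⁸)/(323×10⁻⁹) = 6.150×10⁻¹⁹ J.
Energy delivered: (262 mW)(356.4 s) = 93.38 J.
Photons incident: 93.38 / 6.150×10⁻¹⁹ = 1.518×10²⁰, i.e. 1.518×10²⁰/6.022×10²³ = 2.521×10⁻⁴ mol.
Product formed: 0.572 × 2.521×10⁻⁴ = 1.442×10⁻⁴ mol.
Rate: 1.442×10⁻⁴ / 356.4 s = 4.0×10⁻⁷ mol s⁻¹.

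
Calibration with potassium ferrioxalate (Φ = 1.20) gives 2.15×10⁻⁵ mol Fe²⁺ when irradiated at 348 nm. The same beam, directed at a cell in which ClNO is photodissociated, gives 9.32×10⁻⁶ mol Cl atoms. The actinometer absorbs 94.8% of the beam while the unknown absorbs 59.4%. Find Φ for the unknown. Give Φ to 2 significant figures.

Photons absorbed by the actinometer: 2.15×10⁻⁵ / 1.20 = 1.792×10⁻⁵ mol.
Incident flux: 1.792×10⁻⁵ / 0.948 = 1.890×10⁻⁵ einstein.
Absorbed by unknown: 0.594 × 1.890×10⁻⁵ = 1.123×10⁻⁵ mol.
Φ(unknown) = 9.32×10⁻⁶ / 1.123×10⁻⁵ = 0.83.

Φ = 0.83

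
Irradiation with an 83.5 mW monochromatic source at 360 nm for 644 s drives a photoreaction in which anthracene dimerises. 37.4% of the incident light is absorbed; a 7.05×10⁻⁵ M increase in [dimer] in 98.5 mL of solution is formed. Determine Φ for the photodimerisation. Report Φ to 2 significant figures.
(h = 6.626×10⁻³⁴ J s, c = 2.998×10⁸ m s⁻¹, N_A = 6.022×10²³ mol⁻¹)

Product: (7.05×10⁻⁵ M)(0.0985 L) = 6.944×10⁻⁶ mol.
Photon energy at 360 nm: hc/λ = (6.626×10⁻³⁴)(2.998×10⁸)/(360×10⁻⁹) = 5.518×10⁻¹⁹ J.
Energy delivered: (83.5 mW)(644 s) = 53.77 J.
Photons incident: 53.77 / 5.518×10⁻¹⁹ = 9.744×10¹⁹, i.e. 9.744×10¹⁹/6.022×10²³ = 1.618×10⁻⁴ mol.
Photons absorbed: 0.374 × 1.618×10⁻⁴ = 6.051×10⁻⁵ mol.
Φ = 6.944×10⁻⁶ mol / 6.051×10⁻⁵ mol photons = 0.11.

Φ = 0.11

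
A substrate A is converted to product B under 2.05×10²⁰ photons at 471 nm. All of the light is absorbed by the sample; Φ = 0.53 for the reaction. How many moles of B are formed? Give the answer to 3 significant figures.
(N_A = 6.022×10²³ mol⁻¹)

1.80×10⁻⁴ mol

Moles of photons: 2.05×10²⁰ / 6.022×10²³ = 3.404×10⁻⁴ mol.
Product: Φ × n_abs = 0.53 × 3.404×10⁻⁴ = 1.804×10⁻⁴ mol.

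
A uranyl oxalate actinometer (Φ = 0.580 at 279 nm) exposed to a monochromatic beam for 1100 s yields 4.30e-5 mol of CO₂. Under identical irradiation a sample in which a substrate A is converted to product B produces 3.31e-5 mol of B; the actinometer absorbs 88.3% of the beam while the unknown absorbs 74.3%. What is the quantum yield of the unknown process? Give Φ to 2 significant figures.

Photons absorbed by the actinometer: 4.30e-5 / 0.580 = 7.414e-5 mol.
Incident flux: 7.414e-5 / 0.883 = 8.396e-5 einstein.
Absorbed by unknown: 0.743 × 8.396e-5 = 6.238e-5 mol.
Φ(unknown) = 3.31e-5 / 6.238e-5 = 0.53.

Φ = 0.53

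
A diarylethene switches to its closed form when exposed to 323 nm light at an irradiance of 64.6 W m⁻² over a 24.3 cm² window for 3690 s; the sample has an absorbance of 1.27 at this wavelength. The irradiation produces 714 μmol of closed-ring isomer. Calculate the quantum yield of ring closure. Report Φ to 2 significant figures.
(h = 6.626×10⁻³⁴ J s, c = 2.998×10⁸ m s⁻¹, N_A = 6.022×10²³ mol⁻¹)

Φ = 0.48

Product: 714 μmol = 7.14×10⁻⁴ mol.
Photon energy at 323 nm: hc/λ = (6.626×10⁻³⁴)(2.998×10⁸)/(323×10⁻⁹) = 6.150×10⁻¹⁹ J.
Energy delivered: (64.6 W m⁻²)(24.3×10⁻⁴ m²)(3690 s) = 579.2 J.
Photons incident: 579.2 / 6.150×10⁻¹⁹ = 9.418×10²⁰, i.e. 9.418×10²⁰/6.022×10²³ = 0.001564 mol.
Fraction absorbed: 1 − 10^(−1.27) = 0.9463.
Photons absorbed: 0.9463 × 0.001564 = 0.001480 mol.
Φ = 7.14×10⁻⁴ mol / 0.001480 mol photons = 0.48.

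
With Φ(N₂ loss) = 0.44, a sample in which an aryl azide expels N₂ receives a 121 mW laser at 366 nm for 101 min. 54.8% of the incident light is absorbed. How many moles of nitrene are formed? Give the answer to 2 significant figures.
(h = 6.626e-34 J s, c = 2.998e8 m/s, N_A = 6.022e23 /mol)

5.4e-4 mol

Photon energy at 366 nm: hc/λ = (6.626e-34)(2.998e8)/(366e-9) = 5.428e-19 J.
Energy delivered: (121 mW)(6060 s) = 733.3 J.
Photons incident: 733.3 / 5.428e-19 = 1.351e21, i.e. 1.351e21/6.022e23 = 0.002243 mol.
Photons absorbed: 0.548 × 0.002243 = 0.001229 mol.
Product: Φ × n_abs = 0.44 × 0.001229 = 5.408e-4 mol.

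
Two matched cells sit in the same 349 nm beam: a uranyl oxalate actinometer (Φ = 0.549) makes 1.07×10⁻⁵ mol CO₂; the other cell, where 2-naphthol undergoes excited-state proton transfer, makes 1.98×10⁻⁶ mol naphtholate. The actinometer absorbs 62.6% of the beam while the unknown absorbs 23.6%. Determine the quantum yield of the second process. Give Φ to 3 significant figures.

Photons absorbed by the actinometer: 1.07×10⁻⁵ / 0.549 = 1.949×10⁻⁵ mol.
Incident flux: 1.949×10⁻⁵ / 0.626 = 3.113×10⁻⁵ einstein.
Absorbed by unknown: 0.236 × 3.113×10⁻⁵ = 7.347×10⁻⁶ mol.
Φ(unknown) = 1.98×10⁻⁶ / 7.347×10⁻⁶ = 0.269.

Φ = 0.269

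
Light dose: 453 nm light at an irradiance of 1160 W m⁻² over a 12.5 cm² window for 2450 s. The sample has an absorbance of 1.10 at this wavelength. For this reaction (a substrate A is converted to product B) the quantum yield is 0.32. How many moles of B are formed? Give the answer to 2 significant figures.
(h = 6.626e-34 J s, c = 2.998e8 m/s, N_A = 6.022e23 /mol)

Photon energy at 453 nm: hc/λ = (6.626e-34)(2.998e8)/(453e-9) = 4.385e-19 J.
Energy delivered: (1160 W m⁻²)(12.5e-4 m²)(2450 s) = 3553 J.
Photons incident: 3553 / 4.385e-19 = 8.103e21, i.e. 8.103e21/6.022e23 = 0.01346 mol.
Fraction absorbed: 1 − 10^(−1.10) = 0.9206.
Photons absorbed: 0.9206 × 0.01346 = 0.01239 mol.
Product: Φ × n_abs = 0.32 × 0.01239 = 0.003965 mol.

0.0040 mol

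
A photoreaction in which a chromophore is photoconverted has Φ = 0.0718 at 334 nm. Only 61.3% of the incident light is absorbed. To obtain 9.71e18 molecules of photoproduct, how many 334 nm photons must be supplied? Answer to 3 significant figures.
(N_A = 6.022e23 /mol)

Product: 9.71e18 / 6.022e23 = 1.612e-5 mol.
Photons that must be absorbed: 1.612e-5 / 0.0718 = 2.245e-4 mol.
Incident photons needed: 2.245e-4 / 0.613 = 3.662e-4 mol.
Photon count: 3.662e-4 × 6.022e23 = 2.21e20.

2.21e20 photons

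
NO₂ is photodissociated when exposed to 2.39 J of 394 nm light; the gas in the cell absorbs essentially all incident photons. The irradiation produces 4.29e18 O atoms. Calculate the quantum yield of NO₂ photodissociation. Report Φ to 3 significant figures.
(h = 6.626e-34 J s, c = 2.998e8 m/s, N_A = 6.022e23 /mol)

Product: 4.29e18 / 6.022e23 = 7.124e-6 mol.
Photon energy at 394 nm: hc/λ = (6.626e-34)(2.998e8)/(394e-9) = 5.042e-19 J.
Photons incident: 2.39 / 5.042e-19 = 4.740e18, i.e. 4.740e18/6.022e23 = 7.871e-6 mol.
Φ = 7.124e-6 mol / 7.871e-6 mol photons = 0.905.

Φ = 0.905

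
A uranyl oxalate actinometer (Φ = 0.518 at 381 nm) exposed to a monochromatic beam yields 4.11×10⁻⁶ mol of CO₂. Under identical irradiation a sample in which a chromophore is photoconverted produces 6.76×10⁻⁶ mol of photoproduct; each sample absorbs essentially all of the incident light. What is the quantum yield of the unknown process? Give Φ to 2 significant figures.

Photons absorbed by the actinometer: 4.11×10⁻⁶ / 0.518 = 7.934×10⁻⁶ mol.
Φ(unknown) = 6.76×10⁻⁶ / 7.934×10⁻⁶ = 0.85.

Φ = 0.85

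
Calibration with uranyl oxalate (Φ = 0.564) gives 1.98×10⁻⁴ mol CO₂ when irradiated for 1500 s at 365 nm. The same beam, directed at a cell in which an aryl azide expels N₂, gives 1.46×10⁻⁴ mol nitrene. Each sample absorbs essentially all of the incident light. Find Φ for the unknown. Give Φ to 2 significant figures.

Photons absorbed by the actinometer: 1.98×10⁻⁴ / 0.564 = 3.511×10⁻⁴ mol.
Φ(unknown) = 1.46×10⁻⁴ / 3.511×10⁻⁴ = 0.42.

Φ = 0.42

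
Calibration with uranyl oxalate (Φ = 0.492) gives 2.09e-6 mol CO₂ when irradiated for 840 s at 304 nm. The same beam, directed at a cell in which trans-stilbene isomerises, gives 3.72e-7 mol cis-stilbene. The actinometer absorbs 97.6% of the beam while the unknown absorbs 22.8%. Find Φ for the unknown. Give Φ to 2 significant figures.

Photons absorbed by the actinometer: 2.09e-6 / 0.492 = 4.248e-6 mol.
Incident flux: 4.248e-6 / 0.976 = 4.352e-6 einstein.
Absorbed by unknown: 0.228 × 4.352e-6 = 9.923e-7 mol.
Φ(unknown) = 3.72e-7 / 9.923e-7 = 0.37.

Φ = 0.37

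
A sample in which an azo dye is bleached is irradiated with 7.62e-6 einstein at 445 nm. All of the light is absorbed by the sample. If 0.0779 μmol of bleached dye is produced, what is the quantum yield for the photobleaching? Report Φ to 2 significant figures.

Φ = 0.010

Product: 0.0779 μmol = 7.79e-8 mol.
Φ = 7.79e-8 mol / 7.62e-6 mol photons = 0.010.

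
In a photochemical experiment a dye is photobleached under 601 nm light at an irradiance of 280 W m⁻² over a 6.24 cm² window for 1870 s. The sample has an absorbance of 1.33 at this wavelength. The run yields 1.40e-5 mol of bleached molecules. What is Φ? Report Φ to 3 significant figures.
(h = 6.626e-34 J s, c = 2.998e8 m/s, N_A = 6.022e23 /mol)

Photon energy at 601 nm: hc/λ = (6.626e-34)(2.998e8)/(601e-9) = 3.305e-19 J.
Energy delivered: (280 W m⁻²)(6.24e-4 m²)(1870 s) = 326.7 J.
Photons incident: 326.7 / 3.305e-19 = 9.885e20, i.e. 9.885e20/6.022e23 = 0.001641 mol.
Fraction absorbed: 1 − 10^(−1.33) = 0.9532.
Photons absorbed: 0.9532 × 0.001641 = 0.001564 mol.
Φ = 1.40e-5 mol / 0.001564 mol photons = 0.00895.

Φ = 0.00895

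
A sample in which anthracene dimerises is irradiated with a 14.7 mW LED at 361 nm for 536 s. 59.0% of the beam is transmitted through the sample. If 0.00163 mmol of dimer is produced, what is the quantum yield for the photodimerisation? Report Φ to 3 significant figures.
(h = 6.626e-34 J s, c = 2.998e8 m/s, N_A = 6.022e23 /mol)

Φ = 0.167

Product: 0.00163 mmol = 1.63e-6 mol.
Photon energy at 361 nm: hc/λ = (6.626e-34)(2.998e8)/(361e-9) = 5.503e-19 J.
Energy delivered: (14.7 mW)(536 s) = 7.879 J.
Photons incident: 7.879 / 5.503e-19 = 1.432e19, i.e. 1.432e19/6.022e23 = 2.378e-5 mol.
Fraction absorbed: 1 − 59.0/100 = 0.4100.
Photons absorbed: 0.4100 × 2.378e-5 = 9.750e-6 mol.
Φ = 1.63e-6 mol / 9.750e-6 mol photons = 0.167.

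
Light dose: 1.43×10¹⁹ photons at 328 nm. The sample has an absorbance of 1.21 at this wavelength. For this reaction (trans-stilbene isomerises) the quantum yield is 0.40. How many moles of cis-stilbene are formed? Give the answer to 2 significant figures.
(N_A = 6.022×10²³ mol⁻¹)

8.9×10⁻⁶ mol

Moles of photons: 1.43×10¹⁹ / 6.022×10²³ = 2.375×10⁻⁵ mol.
Fraction absorbed: 1 − 10^(−1.21) = 0.9383.
Photons absorbed: 0.9383 × 2.375×10⁻⁵ = 2.228×10⁻⁵ mol.
Product: Φ × n_abs = 0.40 × 2.228×10⁻⁵ = 8.912×10⁻⁶ mol.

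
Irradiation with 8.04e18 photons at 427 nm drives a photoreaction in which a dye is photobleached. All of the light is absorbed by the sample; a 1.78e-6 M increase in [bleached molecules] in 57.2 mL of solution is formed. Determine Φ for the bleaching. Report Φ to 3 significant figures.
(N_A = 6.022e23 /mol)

Φ = 0.00763

Product: (1.78e-6 M)(0.0572 L) = 1.018e-7 mol.
Moles of photons: 8.04e18 / 6.022e23 = 1.335e-5 mol.
Φ = 1.018e-7 mol / 1.335e-5 mol photons = 0.00763.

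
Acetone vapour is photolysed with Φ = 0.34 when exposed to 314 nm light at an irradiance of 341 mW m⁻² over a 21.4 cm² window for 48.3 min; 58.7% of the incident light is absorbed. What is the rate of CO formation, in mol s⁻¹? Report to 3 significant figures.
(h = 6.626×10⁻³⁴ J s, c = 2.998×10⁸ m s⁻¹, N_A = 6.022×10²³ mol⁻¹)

Photon energy at 314 nm: hc/λ = (6.626×10⁻³⁴)(2.998×10⁸)/(314×10⁻⁹) = 6.326×10⁻¹⁹ J.
Energy delivered: (341 mW m⁻²)(21.4×10⁻⁴ m²)(2898 s) = 2.115 J.
Photons incident: 2.115 / 6.326×10⁻¹⁹ = 3.343×10¹⁸, i.e. 3.343×10¹⁸/6.022×10²³ = 5.551×10⁻⁶ mol.
Photons absorbed: 0.587 × 5.551×10⁻⁶ = 3.258×10⁻⁶ mol.
Product formed: 0.34 × 3.258×10⁻⁶ = 1.108×10⁻⁶ mol.
Rate: 1.108×10⁻⁶ / 2898 s = 3.82×10⁻¹⁰ mol s⁻¹.

3.82×10⁻¹⁰ mol s⁻¹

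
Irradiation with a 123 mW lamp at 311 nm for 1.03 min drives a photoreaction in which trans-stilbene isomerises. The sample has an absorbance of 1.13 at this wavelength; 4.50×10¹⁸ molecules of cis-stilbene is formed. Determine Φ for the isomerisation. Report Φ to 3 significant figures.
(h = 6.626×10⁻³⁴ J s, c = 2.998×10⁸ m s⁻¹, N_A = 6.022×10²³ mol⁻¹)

Product: 4.50×10¹⁸ / 6.022×10²³ = 7.473×10⁻⁶ mol.
Photon energy at 311 nm: hc/λ = (6.626×10⁻³⁴)(2.998×10⁸)/(311×10⁻⁹) = 6.387×10⁻¹⁹ J.
Energy delivered: (123 mW)(61.8 s) = 7.601 J.
Photons incident: 7.601 / 6.387×10⁻¹⁹ = 1.190×10¹⁹, i.e. 1.190×10¹⁹/6.022×10²³ = 1.976×10⁻⁵ mol.
Fraction absorbed: 1 − 10^(−1.13) = 0.9259.
Photons absorbed: 0.9259 × 1.976×10⁻⁵ = 1.830×10⁻⁵ mol.
Φ = 7.473×10⁻⁶ mol / 1.830×10⁻⁵ mol photons = 0.408.

Φ = 0.408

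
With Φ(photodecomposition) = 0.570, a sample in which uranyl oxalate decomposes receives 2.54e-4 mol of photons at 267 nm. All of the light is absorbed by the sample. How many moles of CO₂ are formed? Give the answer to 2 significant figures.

Product: Φ × n_abs = 0.570 × 2.54e-4 = 1.448e-4 mol.

1.4e-4 mol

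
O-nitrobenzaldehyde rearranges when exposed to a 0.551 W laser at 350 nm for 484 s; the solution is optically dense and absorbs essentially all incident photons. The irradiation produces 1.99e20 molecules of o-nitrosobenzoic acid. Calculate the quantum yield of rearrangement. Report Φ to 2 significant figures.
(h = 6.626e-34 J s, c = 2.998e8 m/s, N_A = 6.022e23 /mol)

Φ = 0.42

Product: 1.99e20 / 6.022e23 = 3.305e-4 mol.
Photon energy at 350 nm: hc/λ = (6.626e-34)(2.998e8)/(350e-9) = 5.676e-19 J.
Energy delivered: (0.551 W)(484 s) = 266.7 J.
Photons incident: 266.7 / 5.676e-19 = 4.699e20, i.e. 4.699e20/6.022e23 = 7.803e-4 mol.
Φ = 3.305e-4 mol / 7.803e-4 mol photons = 0.42.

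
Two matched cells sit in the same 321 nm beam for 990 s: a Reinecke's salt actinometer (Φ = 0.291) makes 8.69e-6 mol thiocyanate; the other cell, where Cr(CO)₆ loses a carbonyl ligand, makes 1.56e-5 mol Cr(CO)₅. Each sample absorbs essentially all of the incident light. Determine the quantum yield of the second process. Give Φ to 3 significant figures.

Φ = 0.522

Photons absorbed by the actinometer: 8.69e-6 / 0.291 = 2.986e-5 mol.
Φ(unknown) = 1.56e-5 / 2.986e-5 = 0.522.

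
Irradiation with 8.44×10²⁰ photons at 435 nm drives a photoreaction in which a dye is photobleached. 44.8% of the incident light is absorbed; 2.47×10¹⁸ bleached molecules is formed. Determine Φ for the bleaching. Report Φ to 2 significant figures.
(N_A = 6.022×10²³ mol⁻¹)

Φ = 0.0065

Product: 2.47×10¹⁸ / 6.022×10²³ = 4.102×10⁻⁶ mol.
Moles of photons: 8.44×10²⁰ / 6.022×10²³ = 0.001402 mol.
Photons absorbed: 0.448 × 0.001402 = 6.281×10⁻⁴ mol.
Φ = 4.102×10⁻⁶ mol / 6.281×10⁻⁴ mol photons = 0.0065.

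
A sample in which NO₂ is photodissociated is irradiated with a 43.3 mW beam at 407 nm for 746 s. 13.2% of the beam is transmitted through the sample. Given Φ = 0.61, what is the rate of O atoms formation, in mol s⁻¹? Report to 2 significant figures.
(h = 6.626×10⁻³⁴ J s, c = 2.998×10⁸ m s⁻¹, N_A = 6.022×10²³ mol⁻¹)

7.8×10⁻⁸ mol s⁻¹

Photon energy at 407 nm: hc/λ = (6.626×10⁻³⁴)(2.998×10⁸)/(407×10⁻⁹) = 4.881×10⁻¹⁹ J.
Energy delivered: (43.3 mW)(746 s) = 32.30 J.
Photons incident: 32.30 / 4.881×10⁻¹⁹ = 6.617×10¹⁹, i.e. 6.617×10¹⁹/6.022×10²³ = 1.099×10⁻⁴ mol.
Fraction absorbed: 1 − 13.2/100 = 0.8680.
Photons absorbed: 0.8680 × 1.099×10⁻⁴ = 9.539×10⁻⁵ mol.
Product formed: 0.61 × 9.539×10⁻⁵ = 5.819×10⁻⁵ mol.
Rate: 5.819×10⁻⁵ / 746 s = 7.8×10⁻⁸ mol s⁻¹.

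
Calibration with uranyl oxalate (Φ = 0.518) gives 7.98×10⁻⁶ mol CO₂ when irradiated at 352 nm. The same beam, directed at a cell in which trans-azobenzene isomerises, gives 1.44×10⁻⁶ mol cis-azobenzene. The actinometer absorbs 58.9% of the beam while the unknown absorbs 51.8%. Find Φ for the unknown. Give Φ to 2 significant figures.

Φ = 0.11

Photons absorbed by the actinometer: 7.98×10⁻⁶ / 0.518 = 1.541×10⁻⁵ mol.
Incident flux: 1.541×10⁻⁵ / 0.589 = 2.616×10⁻⁵ einstein.
Absorbed by unknown: 0.518 × 2.616×10⁻⁵ = 1.355×10⁻⁵ mol.
Φ(unknown) = 1.44×10⁻⁶ / 1.355×10⁻⁵ = 0.11.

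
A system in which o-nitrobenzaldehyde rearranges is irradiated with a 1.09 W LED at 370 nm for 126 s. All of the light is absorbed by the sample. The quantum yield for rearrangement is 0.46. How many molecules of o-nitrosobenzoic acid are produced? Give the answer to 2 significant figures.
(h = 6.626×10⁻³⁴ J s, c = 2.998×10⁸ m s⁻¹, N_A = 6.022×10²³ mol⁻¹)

1.2×10²⁰ molecules

Photon energy at 370 nm: hc/λ = (6.626×10⁻³⁴)(2.998×10⁸)/(370×10⁻⁹) = 5.369×10⁻¹⁹ J.
Energy delivered: (1.09 W)(126 s) = 137.3 J.
Photons incident: 137.3 / 5.369×10⁻¹⁹ = 2.557×10²⁰, i.e. 2.557×10²⁰/6.022×10²³ = 4.246×10⁻⁴ mol.
Product: Φ × n_abs = 0.46 × 4.246×10⁻⁴ = 1.953×10⁻⁴ mol.
As a count: 1.953×10⁻⁴ × 6.022×10²³ = 1.2×10²⁰.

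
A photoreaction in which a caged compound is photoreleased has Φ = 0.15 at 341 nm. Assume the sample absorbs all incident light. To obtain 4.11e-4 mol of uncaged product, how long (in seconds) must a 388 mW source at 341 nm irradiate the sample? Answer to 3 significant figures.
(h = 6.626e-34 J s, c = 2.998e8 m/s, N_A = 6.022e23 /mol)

Photons that must be absorbed: 4.11e-4 / 0.15 = 0.002740 mol.
Photon energy: hc/λ = 5.825e-19 J; per mole, 3.508e5 J mol⁻¹.
Energy required: 0.002740 × 3.508e5 = 961.2 J.
Time: 961.2 J / 0.388 W = 2480 s.

t ≈ 2480 s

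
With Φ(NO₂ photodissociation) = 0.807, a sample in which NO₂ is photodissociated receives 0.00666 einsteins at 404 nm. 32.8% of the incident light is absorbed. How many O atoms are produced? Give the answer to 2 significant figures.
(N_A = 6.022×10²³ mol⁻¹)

1.1×10²¹ atoms

Photons absorbed: 0.328 × 0.00666 = 0.002184 mol.
Product: Φ × n_abs = 0.807 × 0.002184 = 0.001762 mol.
As a count: 0.001762 × 6.022×10²³ = 1.1×10²¹.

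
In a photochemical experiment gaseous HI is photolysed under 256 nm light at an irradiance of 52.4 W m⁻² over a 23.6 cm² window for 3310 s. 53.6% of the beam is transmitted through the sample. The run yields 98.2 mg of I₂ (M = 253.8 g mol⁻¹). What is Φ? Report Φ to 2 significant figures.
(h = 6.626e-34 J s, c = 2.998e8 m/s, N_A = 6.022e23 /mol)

Product: 98.2 mg / 253.8 g mol⁻¹ = 3.869e-4 mol.
Photon energy at 256 nm: hc/λ = (6.626e-34)(2.998e8)/(256e-9) = 7.760e-19 J.
Energy delivered: (52.4 W m⁻²)(23.6e-4 m²)(3310 s) = 409.3 J.
Photons incident: 409.3 / 7.760e-19 = 5.274e20, i.e. 5.274e20/6.022e23 = 8.758e-4 mol.
Fraction absorbed: 1 − 53.6/100 = 0.4640.
Photons absorbed: 0.4640 × 8.758e-4 = 4.064e-4 mol.
Φ = 3.869e-4 mol / 4.064e-4 mol photons = 0.95.

Φ = 0.95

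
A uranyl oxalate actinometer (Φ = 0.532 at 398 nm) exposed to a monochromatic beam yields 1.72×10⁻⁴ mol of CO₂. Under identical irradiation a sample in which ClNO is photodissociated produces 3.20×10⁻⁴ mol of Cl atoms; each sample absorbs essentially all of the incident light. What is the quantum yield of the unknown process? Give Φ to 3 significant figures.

Φ = 0.990

Photons absorbed by the actinometer: 1.72×10⁻⁴ / 0.532 = 3.233×10⁻⁴ mol.
Φ(unknown) = 3.20×10⁻⁴ / 3.233×10⁻⁴ = 0.990.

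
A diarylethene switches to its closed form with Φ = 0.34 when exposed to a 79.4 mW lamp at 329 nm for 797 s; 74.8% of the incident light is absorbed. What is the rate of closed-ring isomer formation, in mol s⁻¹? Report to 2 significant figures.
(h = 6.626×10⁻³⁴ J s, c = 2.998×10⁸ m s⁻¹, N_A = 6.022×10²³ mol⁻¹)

5.6×10⁻⁸ mol s⁻¹

Photon energy at 329 nm: hc/λ = (6.626×10⁻³⁴)(2.998×10⁸)/(329×10⁻⁹) = 6.038×10⁻¹⁹ J.
Energy delivered: (79.4 mW)(797 s) = 63.28 J.
Photons incident: 63.28 / 6.038×10⁻¹⁹ = 1.048×10²⁰, i.e. 1.048×10²⁰/6.022×10²³ = 1.740×10⁻⁴ mol.
Photons absorbed: 0.748 × 1.740×10⁻⁴ = 1.302×10⁻⁴ mol.
Product formed: 0.34 × 1.302×10⁻⁴ = 4.427×10⁻⁵ mol.
Rate: 4.427×10⁻⁵ / 797 s = 5.6×10⁻⁸ mol s⁻¹.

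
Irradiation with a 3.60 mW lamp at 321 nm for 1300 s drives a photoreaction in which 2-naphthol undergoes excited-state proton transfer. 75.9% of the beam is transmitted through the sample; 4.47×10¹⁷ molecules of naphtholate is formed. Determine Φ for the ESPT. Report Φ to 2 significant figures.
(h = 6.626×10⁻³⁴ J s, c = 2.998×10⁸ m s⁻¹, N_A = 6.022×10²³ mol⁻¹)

Product: 4.47×10¹⁷ / 6.022×10²³ = 7.423×10⁻⁷ mol.
Photon energy at 321 nm: hc/λ = (6.626×10⁻³⁴)(2.998×10⁸)/(321×10⁻⁹) = 6.188×10⁻¹⁹ J.
Energy delivered: (3.60 mW)(1300 s) = 4.680 J.
Photons incident: 4.680 / 6.188×10⁻¹⁹ = 7.563×10¹⁸, i.e. 7.563×10¹⁸/6.022×10²³ = 1.256×10⁻⁵ mol.
Fraction absorbed: 1 − 75.9/100 = 0.2410.
Photons absorbed: 0.2410 × 1.256×10⁻⁵ = 3.027×10⁻⁶ mol.
Φ = 7.423×10⁻⁷ mol / 3.027×10⁻⁶ mol photons = 0.25.

Φ = 0.25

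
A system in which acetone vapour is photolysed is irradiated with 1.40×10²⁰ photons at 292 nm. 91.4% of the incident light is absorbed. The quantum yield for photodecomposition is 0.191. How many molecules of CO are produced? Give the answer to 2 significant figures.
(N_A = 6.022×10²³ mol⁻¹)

Moles of photons: 1.40×10²⁰ / 6.022×10²³ = 2.325×10⁻⁴ mol.
Photons absorbed: 0.914 × 2.325×10⁻⁴ = 2.125×10⁻⁴ mol.
Product: Φ × n_abs = 0.191 × 2.125×10⁻⁴ = 4.059×10⁻⁵ mol.
As a count: 4.059×10⁻⁵ × 6.022×10²³ = 2.4×10¹⁹.

2.4×10¹⁹ molecules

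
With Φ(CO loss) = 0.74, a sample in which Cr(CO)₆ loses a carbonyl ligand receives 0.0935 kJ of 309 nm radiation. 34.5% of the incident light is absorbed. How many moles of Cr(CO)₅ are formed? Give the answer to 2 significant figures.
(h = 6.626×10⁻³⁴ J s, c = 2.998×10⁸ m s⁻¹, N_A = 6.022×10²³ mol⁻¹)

6.2×10⁻⁵ mol

Photon energy at 309 nm: hc/λ = (6.626×10⁻³⁴)(2.998×10⁸)/(309×10⁻⁹) = 6.429×10⁻¹⁹ J.
Incident energy: 0.0935 kJ = 93.5 J.
Photons incident: 93.5 / 6.429×10⁻¹⁹ = 1.454×10²⁰, i.e. 1.454×10²⁰/6.022×10²³ = 2.414×10⁻⁴ mol.
Photons absorbed: 0.345 × 2.414×10⁻⁴ = 8.328×10⁻⁵ mol.
Product: Φ × n_abs = 0.74 × 8.328×10⁻⁵ = 6.163×10⁻⁵ mol.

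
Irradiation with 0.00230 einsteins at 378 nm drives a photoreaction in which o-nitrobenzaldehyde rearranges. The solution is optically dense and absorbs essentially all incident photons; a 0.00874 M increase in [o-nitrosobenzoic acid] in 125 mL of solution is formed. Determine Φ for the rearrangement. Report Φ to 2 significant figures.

Product: (0.00874 M)(0.125 L) = 0.001093 mol.
Φ = 0.001093 mol / 0.00230 mol photons = 0.48.

Φ = 0.48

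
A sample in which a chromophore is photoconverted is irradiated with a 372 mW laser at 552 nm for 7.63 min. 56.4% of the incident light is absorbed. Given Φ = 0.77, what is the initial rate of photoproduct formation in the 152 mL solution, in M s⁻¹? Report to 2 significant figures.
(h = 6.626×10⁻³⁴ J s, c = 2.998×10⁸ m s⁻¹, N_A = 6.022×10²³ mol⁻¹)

4.9×10⁻⁶ M s⁻¹

Photon energy at 552 nm: hc/λ = (6.626×10⁻³⁴)(2.998×10⁸)/(552×10⁻⁹) = 3.599×10⁻¹⁹ J.
Energy delivered: (372 mW)(457.8 s) = 170.3 J.
Photons incident: 170.3 / 3.599×10⁻¹⁹ = 4.732×10²⁰, i.e. 4.732×10²⁰/6.022×10²³ = 7.858×10⁻⁴ mol.
Photons absorbed: 0.564 × 7.858×10⁻⁴ = 4.432×10⁻⁴ mol.
Product formed: 0.77 × 4.432×10⁻⁴ = 3.413×10⁻⁴ mol.
Rate: 3.413×10⁻⁴ mol / (457.8 s × 0.152 L) = 4.9×10⁻⁶ M s⁻¹.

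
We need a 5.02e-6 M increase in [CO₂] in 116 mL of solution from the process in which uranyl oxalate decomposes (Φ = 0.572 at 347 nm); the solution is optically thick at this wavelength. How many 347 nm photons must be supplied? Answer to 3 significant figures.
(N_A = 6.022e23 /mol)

6.13e17 photons

Product: (5.02e-6 M)(0.116 L) = 5.823e-7 mol.
Photons that must be absorbed: 5.823e-7 / 0.572 = 1.018e-6 mol.
Photon count: 1.018e-6 × 6.022e23 = 6.13e17.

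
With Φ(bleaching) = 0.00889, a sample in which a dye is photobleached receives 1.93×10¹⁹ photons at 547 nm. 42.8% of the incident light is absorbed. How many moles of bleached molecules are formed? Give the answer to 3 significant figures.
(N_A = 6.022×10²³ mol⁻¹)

1.22×10⁻⁷ mol

Moles of photons: 1.93×10¹⁹ / 6.022×10²³ = 3.205×10⁻⁵ mol.
Photons absorbed: 0.428 × 3.205×10⁻⁵ = 1.372×10⁻⁵ mol.
Product: Φ × n_abs = 0.00889 × 1.372×10⁻⁵ = 1.220×10⁻⁷ mol.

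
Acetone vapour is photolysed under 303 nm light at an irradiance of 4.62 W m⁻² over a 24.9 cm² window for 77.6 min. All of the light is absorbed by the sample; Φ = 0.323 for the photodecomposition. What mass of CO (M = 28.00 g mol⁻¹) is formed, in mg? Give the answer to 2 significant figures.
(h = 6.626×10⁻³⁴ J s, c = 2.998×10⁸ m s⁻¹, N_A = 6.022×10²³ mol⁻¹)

1.2 mg

Photon energy at 303 nm: hc/λ = (6.626×10⁻³⁴)(2.998×10⁸)/(303×10⁻⁹) = 6.556×10⁻¹⁹ J.
Energy delivered: (4.62 W m⁻²)(24.9×10⁻⁴ m²)(4656 s) = 53.56 J.
Photons incident: 53.56 / 6.556×10⁻¹⁹ = 8.170×10¹⁹, i.e. 8.170×10¹⁹/6.022×10²³ = 1.357×10⁻⁴ mol.
Product: Φ × n_abs = 0.323 × 1.357×10⁻⁴ = 4.383×10⁻⁵ mol.
Mass: 4.383×10⁻⁵ × 28.00 = 0.001227 g = 1.2 mg.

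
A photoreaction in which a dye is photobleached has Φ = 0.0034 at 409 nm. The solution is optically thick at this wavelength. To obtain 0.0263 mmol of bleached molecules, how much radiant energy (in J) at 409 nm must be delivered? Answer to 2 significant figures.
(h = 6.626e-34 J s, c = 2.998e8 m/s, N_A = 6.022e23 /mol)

2300 J

Product: 0.0263 mmol = 2.63e-5 mol.
Photons that must be absorbed: 2.63e-5 / 0.0034 = 0.007735 mol.
Photon energy: hc/λ = 4.857e-19 J; per mole, 2.925e5 J mol⁻¹.
Energy required: 0.007735 × 2.925e5 = 2300 J.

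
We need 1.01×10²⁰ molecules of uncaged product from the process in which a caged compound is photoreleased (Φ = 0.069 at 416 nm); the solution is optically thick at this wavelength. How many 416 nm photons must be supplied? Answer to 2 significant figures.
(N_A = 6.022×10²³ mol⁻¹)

1.5×10²¹ photons

Product: 1.01×10²⁰ / 6.022×10²³ = 1.677×10⁻⁴ mol.
Photons that must be absorbed: 1.677×10⁻⁴ / 0.069 = 0.002430 mol.
Photon count: 0.002430 × 6.022×10²³ = 1.5×10²¹.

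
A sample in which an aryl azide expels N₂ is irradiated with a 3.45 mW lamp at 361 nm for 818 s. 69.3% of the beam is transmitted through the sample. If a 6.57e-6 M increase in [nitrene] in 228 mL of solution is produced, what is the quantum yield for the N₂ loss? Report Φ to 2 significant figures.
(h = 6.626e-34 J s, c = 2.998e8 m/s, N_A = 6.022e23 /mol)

Φ = 0.57

Product: (6.57e-6 M)(0.228 L) = 1.498e-6 mol.
Photon energy at 361 nm: hc/λ = (6.626e-34)(2.998e8)/(361e-9) = 5.503e-19 J.
Energy delivered: (3.45 mW)(818 s) = 2.822 J.
Photons incident: 2.822 / 5.503e-19 = 5.128e18, i.e. 5.128e18/6.022e23 = 8.515e-6 mol.
Fraction absorbed: 1 − 69.3/100 = 0.3070.
Photons absorbed: 0.3070 × 8.515e-6 = 2.614e-6 mol.
Φ = 1.498e-6 mol / 2.614e-6 mol photons = 0.57.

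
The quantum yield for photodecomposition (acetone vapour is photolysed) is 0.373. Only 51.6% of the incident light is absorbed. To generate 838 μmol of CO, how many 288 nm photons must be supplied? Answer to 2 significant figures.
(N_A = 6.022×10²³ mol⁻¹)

2.6×10²¹ photons

Product: 838 μmol = 8.38×10⁻⁴ mol.
Photons that must be absorbed: 8.38×10⁻⁴ / 0.373 = 0.002247 mol.
Incident photons needed: 0.002247 / 0.516 = 0.004355 mol.
Photon count: 0.004355 × 6.022×10²³ = 2.6×10²¹.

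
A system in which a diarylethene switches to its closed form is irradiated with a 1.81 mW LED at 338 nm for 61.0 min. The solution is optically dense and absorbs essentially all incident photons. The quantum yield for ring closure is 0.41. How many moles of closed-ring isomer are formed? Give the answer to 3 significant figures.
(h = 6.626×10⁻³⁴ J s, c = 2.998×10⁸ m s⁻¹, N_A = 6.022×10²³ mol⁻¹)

7.67×10⁻⁶ mol

Photon energy at 338 nm: hc/λ = (6.626×10⁻³⁴)(2.998×10⁸)/(338×10⁻⁹) = 5.877×10⁻¹⁹ J.
Energy delivered: (1.81 mW)(3660 s) = 6.625 J.
Photons incident: 6.625 / 5.877×10⁻¹⁹ = 1.127×10¹⁹, i.e. 1.127×10¹⁹/6.022×10²³ = 1.871×10⁻⁵ mol.
Product: Φ × n_abs = 0.41 × 1.871×10⁻⁵ = 7.671×10⁻⁶ mol.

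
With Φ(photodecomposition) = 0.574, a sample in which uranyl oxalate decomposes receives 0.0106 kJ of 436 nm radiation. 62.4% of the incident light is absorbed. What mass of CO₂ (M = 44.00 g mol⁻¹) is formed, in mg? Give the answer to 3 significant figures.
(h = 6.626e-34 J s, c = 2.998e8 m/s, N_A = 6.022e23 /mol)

0.609 mg

Photon energy at 436 nm: hc/λ = (6.626e-34)(2.998e8)/(436e-9) = 4.556e-19 J.
Incident energy: 0.0106 kJ = 10.6 J.
Photons incident: 10.6 / 4.556e-19 = 2.327e19, i.e. 2.327e19/6.022e23 = 3.864e-5 mol.
Photons absorbed: 0.624 × 3.864e-5 = 2.411e-5 mol.
Product: Φ × n_abs = 0.574 × 2.411e-5 = 1.384e-5 mol.
Mass: 1.384e-5 × 44.00 = 6.090e-4 g = 0.609 mg.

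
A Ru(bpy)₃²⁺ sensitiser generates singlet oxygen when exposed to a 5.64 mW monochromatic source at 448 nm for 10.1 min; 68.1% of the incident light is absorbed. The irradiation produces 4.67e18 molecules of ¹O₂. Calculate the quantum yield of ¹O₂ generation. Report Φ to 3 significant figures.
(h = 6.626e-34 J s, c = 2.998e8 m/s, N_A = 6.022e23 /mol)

Product: 4.67e18 / 6.022e23 = 7.755e-6 mol.
Photon energy at 448 nm: hc/λ = (6.626e-34)(2.998e8)/(448e-9) = 4.434e-19 J.
Energy delivered: (5.64 mW)(606 s) = 3.418 J.
Photons incident: 3.418 / 4.434e-19 = 7.709e18, i.e. 7.709e18/6.022e23 = 1.280e-5 mol.
Photons absorbed: 0.681 × 1.280e-5 = 8.717e-6 mol.
Φ = 7.755e-6 mol / 8.717e-6 mol photons = 0.890.

Φ = 0.890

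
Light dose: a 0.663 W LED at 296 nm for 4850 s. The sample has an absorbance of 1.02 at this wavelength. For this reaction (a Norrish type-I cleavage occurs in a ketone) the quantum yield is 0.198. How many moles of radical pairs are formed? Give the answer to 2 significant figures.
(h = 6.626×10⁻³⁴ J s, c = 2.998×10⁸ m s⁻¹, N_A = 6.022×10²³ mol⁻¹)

Photon energy at 296 nm: hc/λ = (6.626×10⁻³⁴)(2.998×10⁸)/(296×10⁻⁹) = 6.711×10⁻¹⁹ J.
Energy delivered: (0.663 W)(4850 s) = 3216 J.
Photons incident: 3216 / 6.711×10⁻¹⁹ = 4.792×10²¹, i.e. 4.792×10²¹/6.022×10²³ = 0.007957 mol.
Fraction absorbed: 1 − 10^(−1.02) = 0.9045.
Photons absorbed: 0.9045 × 0.007957 = 0.007197 mol.
Product: Φ × n_abs = 0.198 × 0.007197 = 0.001425 mol.

0.0014 mol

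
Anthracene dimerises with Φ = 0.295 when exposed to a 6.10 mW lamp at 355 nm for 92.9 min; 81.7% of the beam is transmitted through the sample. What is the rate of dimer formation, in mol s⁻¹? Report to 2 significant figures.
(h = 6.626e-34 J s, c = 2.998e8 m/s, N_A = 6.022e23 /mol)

9.8e-10 mol s⁻¹

Photon energy at 355 nm: hc/λ = (6.626e-34)(2.998e8)/(355e-9) = 5.596e-19 J.
Energy delivered: (6.10 mW)(5574 s) = 34.00 J.
Photons incident: 34.00 / 5.596e-19 = 6.076e19, i.e. 6.076e19/6.022e23 = 1.009e-4 mol.
Fraction absorbed: 1 − 81.7/100 = 0.1830.
Photons absorbed: 0.1830 × 1.009e-4 = 1.846e-5 mol.
Product formed: 0.295 × 1.846e-5 = 5.446e-6 mol.
Rate: 5.446e-6 / 5574 s = 9.8e-10 mol s⁻¹.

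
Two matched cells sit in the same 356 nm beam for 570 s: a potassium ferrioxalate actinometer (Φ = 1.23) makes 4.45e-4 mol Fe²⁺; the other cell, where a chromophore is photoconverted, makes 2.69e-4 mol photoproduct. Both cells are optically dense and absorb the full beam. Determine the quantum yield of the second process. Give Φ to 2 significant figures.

Φ = 0.74

Photons absorbed by the actinometer: 4.45e-4 / 1.23 = 3.618e-4 mol.
Φ(unknown) = 2.69e-4 / 3.618e-4 = 0.74.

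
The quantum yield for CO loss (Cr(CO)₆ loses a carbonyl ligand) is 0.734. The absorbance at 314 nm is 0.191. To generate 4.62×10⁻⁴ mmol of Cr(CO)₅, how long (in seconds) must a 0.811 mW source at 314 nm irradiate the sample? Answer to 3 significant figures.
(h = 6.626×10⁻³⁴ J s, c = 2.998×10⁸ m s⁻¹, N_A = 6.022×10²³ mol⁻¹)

Product: 4.62×10⁻⁴ mmol = 4.62×10⁻⁷ mol.
Photons that must be absorbed: 4.62×10⁻⁷ / 0.734 = 6.294×10⁻⁷ mol.
Fraction absorbed: 1 − 10^(−0.191) = 0.3558.
Incident photons needed: 6.294×10⁻⁷ / 0.3558 = 1.769×10⁻⁶ mol.
Photon energy: hc/λ = 6.326×10⁻¹⁹ J; per mole, 3.810×10⁵ J mol⁻¹.
Energy required: 1.769×10⁻⁶ × 3.810×10⁵ = 0.6740 J.
Time: 0.6740 J / 0.000811 W = 831 s.

t ≈ 831 s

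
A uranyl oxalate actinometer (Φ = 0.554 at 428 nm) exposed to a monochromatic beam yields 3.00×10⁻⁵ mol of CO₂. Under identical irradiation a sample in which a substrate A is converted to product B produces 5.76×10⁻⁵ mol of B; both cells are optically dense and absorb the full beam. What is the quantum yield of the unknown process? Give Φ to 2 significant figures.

Φ = 1.1

Photons absorbed by the actinometer: 3.00×10⁻⁵ / 0.554 = 5.415×10⁻⁵ mol.
Φ(unknown) = 5.76×10⁻⁵ / 5.415×10⁻⁵ = 1.1.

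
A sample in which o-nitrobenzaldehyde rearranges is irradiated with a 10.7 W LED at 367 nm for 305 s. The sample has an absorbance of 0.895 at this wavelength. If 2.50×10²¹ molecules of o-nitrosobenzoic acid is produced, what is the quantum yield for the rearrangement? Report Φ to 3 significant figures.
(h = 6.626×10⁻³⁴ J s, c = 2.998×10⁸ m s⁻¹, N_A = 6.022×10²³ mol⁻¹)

Φ = 0.475

Product: 2.50×10²¹ / 6.022×10²³ = 0.004151 mol.
Photon energy at 367 nm: hc/λ = (6.626×10⁻³⁴)(2.998×10⁸)/(367×10⁻⁹) = 5.413×10⁻¹⁹ J.
Energy delivered: (10.7 W)(305 s) = 3264 J.
Photons incident: 3264 / 5.413×10⁻¹⁹ = 6.030×10²¹, i.e. 6.030×10²¹/6.022×10²³ = 0.01001 mol.
Fraction absorbed: 1 − 10^(−0.895) = 0.8726.
Photons absorbed: 0.8726 × 0.01001 = 0.008735 mol.
Φ = 0.004151 mol / 0.008735 mol photons = 0.475.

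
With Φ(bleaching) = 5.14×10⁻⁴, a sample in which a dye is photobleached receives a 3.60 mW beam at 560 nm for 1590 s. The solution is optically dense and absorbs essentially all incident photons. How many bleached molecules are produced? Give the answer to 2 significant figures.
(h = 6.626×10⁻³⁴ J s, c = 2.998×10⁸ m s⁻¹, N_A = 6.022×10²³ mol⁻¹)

Photon energy at 560 nm: hc/λ = (6.626×10⁻³⁴)(2.998×10⁸)/(560×10⁻⁹) = 3.547×10⁻¹⁹ J.
Energy delivered: (3.60 mW)(1590 s) = 5.724 J.
Photons incident: 5.724 / 3.547×10⁻¹⁹ = 1.614×10¹⁹, i.e. 1.614×10¹⁹/6.022×10²³ = 2.680×10⁻⁵ mol.
Product: Φ × n_abs = 5.14×10⁻⁴ × 2.680×10⁻⁵ = 1.378×10⁻⁸ mol.
As a count: 1.378×10⁻⁸ × 6.022×10²³ = 8.3×10¹⁵.

8.3×10¹⁵ bleached molecules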